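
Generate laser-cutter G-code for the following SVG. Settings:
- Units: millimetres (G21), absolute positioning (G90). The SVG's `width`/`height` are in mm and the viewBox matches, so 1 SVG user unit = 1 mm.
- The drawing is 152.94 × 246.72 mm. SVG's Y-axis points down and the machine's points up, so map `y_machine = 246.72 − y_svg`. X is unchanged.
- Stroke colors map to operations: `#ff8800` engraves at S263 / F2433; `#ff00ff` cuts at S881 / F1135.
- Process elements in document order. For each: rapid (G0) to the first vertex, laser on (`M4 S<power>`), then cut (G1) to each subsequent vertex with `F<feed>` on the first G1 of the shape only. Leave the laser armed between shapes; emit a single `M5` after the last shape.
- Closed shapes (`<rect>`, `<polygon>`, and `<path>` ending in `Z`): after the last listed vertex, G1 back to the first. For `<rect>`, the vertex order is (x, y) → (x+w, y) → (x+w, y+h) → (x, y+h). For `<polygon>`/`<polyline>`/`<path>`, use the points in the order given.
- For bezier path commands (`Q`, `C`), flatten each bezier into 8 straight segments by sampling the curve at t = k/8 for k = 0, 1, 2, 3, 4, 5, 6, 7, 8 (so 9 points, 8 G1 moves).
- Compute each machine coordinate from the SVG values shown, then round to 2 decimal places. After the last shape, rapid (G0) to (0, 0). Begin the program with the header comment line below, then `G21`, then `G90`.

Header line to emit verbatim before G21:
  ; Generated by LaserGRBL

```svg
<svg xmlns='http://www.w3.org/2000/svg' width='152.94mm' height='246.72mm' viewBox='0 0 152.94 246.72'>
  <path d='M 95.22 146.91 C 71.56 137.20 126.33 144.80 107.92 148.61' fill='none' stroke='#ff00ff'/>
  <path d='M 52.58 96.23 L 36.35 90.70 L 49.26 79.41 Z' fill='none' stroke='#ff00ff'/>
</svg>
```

1 u = 1 mm; y_m = 246.72 − y.

[1] `<path>` cubic bezier, #ff00ff→cut S881 F1135: (95.22,99.81) → (89.73,102.68) → (89.81,104.18) → (93.70,104.54) → (99.60,104.03) → (105.75,102.88) → (110.38,101.35) → (111.69,99.68) → (107.92,98.11)

[2] `<path>` regular polygon, #ff00ff→cut S881 F1135: (52.58,150.49) → (36.35,156.02) → (49.26,167.31) → (52.58,150.49) (closed)

; Generated by LaserGRBL
G21
G90
G0 X95.22 Y99.81
M4 S881
G1 X89.73 Y102.68 F1135
G1 X89.81 Y104.18
G1 X93.70 Y104.54
G1 X99.60 Y104.03
G1 X105.75 Y102.88
G1 X110.38 Y101.35
G1 X111.69 Y99.68
G1 X107.92 Y98.11
G0 X52.58 Y150.49
M4 S881
G1 X36.35 Y156.02 F1135
G1 X49.26 Y167.31
G1 X52.58 Y150.49
M5
G0 X0.00 Y0.00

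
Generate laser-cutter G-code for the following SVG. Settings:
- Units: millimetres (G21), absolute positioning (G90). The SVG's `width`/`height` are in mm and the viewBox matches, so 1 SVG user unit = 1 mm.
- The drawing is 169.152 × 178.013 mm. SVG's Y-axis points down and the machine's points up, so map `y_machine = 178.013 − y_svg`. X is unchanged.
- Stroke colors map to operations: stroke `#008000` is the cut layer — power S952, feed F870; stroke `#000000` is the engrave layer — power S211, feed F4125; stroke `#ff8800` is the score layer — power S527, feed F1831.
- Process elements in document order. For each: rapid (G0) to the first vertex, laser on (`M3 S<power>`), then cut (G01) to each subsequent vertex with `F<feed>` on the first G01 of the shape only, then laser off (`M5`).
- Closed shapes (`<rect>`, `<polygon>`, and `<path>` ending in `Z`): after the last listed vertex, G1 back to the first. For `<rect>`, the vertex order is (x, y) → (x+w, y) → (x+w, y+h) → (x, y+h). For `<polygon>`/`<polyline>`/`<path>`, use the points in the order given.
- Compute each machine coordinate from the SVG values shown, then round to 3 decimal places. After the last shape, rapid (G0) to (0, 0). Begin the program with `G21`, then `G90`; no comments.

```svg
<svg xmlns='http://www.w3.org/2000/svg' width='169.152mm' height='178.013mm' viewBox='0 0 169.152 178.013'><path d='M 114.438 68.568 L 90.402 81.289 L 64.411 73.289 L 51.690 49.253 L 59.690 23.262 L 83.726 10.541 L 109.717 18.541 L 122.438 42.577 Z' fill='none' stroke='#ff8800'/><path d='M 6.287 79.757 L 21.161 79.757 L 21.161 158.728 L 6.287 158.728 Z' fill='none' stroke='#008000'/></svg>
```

G21
G90
G0 X114.438 Y109.445
M3 S527
G01 X90.402 Y96.724 F1831
G01 X64.411 Y104.724
G01 X51.690 Y128.760
G01 X59.690 Y154.751
G01 X83.726 Y167.472
G01 X109.717 Y159.472
G01 X122.438 Y135.436
G01 X114.438 Y109.445
M5
G0 X6.287 Y98.256
M3 S952
G01 X21.161 Y98.256 F870
G01 X21.161 Y19.285
G01 X6.287 Y19.285
G01 X6.287 Y98.256
M5
G0 X0.000 Y0.000

viewBox `0 0 169.152 178.013` with mm width/height → 1 unit = 1 mm. Flip: y_m = 178.013 − y_svg.

**Shape 1** — `<path>` regular polygon, stroke `#ff8800` → score (S527, F1831). Machine vertices: (114.438,109.445) → (90.402,96.724) → (64.411,104.724) → (51.690,128.760) → (59.690,154.751) → (83.726,167.472) → (109.717,159.472) → (122.438,135.436) → (114.438,109.445). Closed: final G1 returns to the first vertex.

**Shape 2** — `<path>` rectangle, stroke `#008000` → cut (S952, F870). Machine vertices: (6.287,98.256) → (21.161,98.256) → (21.161,19.285) → (6.287,19.285) → (6.287,98.256). Closed: final G1 returns to the first vertex.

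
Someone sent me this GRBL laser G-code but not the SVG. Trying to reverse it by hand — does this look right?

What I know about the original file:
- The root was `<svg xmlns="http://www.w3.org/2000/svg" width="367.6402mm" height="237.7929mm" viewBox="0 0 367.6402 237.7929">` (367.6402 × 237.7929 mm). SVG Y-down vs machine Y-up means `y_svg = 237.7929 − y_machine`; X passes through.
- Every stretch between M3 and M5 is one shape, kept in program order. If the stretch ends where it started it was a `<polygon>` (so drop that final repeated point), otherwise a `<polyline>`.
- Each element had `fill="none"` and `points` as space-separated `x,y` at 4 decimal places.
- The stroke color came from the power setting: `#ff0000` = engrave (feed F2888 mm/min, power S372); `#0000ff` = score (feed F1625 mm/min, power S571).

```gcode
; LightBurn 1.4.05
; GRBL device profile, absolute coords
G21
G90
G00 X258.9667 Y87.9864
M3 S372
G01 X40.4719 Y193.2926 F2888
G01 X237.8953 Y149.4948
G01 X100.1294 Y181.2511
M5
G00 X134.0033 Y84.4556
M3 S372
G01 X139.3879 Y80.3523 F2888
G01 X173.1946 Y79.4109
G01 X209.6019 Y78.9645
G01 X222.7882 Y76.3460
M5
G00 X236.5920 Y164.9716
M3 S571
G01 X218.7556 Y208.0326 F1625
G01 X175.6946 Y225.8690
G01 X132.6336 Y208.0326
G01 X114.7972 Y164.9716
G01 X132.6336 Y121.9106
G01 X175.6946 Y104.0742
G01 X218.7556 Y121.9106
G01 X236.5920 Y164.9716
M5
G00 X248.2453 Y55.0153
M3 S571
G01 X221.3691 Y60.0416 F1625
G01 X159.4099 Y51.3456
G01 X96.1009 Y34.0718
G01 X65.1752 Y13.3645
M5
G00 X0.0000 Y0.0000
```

<svg xmlns="http://www.w3.org/2000/svg" width="367.6402mm" height="237.7929mm" viewBox="0 0 367.6402 237.7929">
  <polyline points="258.9667,149.8065 40.4719,44.5003 237.8953,88.2981 100.1294,56.5418" fill="none" stroke="#ff0000"/>
  <polyline points="134.0033,153.3373 139.3879,157.4406 173.1946,158.3820 209.6019,158.8284 222.7882,161.4469" fill="none" stroke="#ff0000"/>
  <polygon points="236.5920,72.8213 218.7556,29.7603 175.6946,11.9239 132.6336,29.7603 114.7972,72.8213 132.6336,115.8823 175.6946,133.7187 218.7556,115.8823" fill="none" stroke="#0000ff"/>
  <polyline points="248.2453,182.7776 221.3691,177.7513 159.4099,186.4473 96.1009,203.7211 65.1752,224.4284" fill="none" stroke="#0000ff"/>
</svg>

Each laser-on run becomes one SVG element. Flip Y back into SVG space with y_svg = 237.7929 − y_machine.

Run 1: the run's S372 means `#ff0000` (engrave). The run is open, so emit a `<polyline>` with points (Y-flipped): 258.9667,149.8065 40.4719,44.5003 237.8953,88.2981 100.1294,56.5418.

Run 2: the run's S372 means `#ff0000` (engrave). The run is open, so emit a `<polyline>` with points (Y-flipped): 134.0033,153.3373 139.3879,157.4406 173.1946,158.3820 209.6019,158.8284 222.7882,161.4469.

Run 3: power S571 maps to stroke `#0000ff` (score). The run returns to its start, so emit a `<polygon>` with points (Y-flipped): 236.5920,72.8213 218.7556,29.7603 175.6946,11.9239 132.6336,29.7603 114.7972,72.8213 132.6336,115.8823 175.6946,133.7187 218.7556,115.8823.

Run 4: S571 ⇒ score layer `#0000ff`. The run is open, so emit a `<polyline>` with points (Y-flipped): 248.2453,182.7776 221.3691,177.7513 159.4099,186.4473 96.1009,203.7211 65.1752,224.4284.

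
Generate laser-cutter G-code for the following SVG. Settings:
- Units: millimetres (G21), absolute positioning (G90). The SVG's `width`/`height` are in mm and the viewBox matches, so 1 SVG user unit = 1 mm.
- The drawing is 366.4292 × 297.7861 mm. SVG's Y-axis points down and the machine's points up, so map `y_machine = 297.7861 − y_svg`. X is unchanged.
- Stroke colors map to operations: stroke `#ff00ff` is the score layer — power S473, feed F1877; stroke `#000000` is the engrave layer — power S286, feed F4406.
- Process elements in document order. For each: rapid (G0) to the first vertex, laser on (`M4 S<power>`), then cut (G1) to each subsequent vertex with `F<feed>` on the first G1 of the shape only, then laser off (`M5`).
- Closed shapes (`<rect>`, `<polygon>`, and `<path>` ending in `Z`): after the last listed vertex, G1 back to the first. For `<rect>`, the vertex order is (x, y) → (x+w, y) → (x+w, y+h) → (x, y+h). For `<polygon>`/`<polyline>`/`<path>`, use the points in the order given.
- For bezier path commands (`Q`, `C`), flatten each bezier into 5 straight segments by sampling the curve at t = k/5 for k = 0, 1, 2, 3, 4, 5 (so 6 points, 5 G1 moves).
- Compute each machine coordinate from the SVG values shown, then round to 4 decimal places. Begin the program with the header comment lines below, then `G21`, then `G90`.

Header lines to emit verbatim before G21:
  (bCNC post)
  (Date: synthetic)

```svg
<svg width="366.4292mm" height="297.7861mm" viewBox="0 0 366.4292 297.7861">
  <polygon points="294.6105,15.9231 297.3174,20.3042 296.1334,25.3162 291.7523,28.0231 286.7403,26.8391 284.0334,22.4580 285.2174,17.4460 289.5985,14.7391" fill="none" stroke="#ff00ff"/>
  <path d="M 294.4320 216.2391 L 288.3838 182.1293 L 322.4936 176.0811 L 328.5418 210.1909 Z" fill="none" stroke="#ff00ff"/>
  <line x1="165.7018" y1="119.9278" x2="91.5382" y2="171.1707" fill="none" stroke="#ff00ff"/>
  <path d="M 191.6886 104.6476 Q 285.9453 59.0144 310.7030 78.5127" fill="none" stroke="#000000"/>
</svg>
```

1 u = 1 mm; y_m = 297.7861 − y.

[1] `<polygon>` regular polygon, #ff00ff→score S473 F1877: (294.6105,281.8630) → (297.3174,277.4819) → (296.1334,272.4699) → (291.7523,269.7630) → (286.7403,270.9470) → (284.0334,275.3281) → (285.2174,280.3401) → (289.5985,283.0470) → (294.6105,281.8630) (closed)

[2] `<path>` regular polygon, #ff00ff→score S473 F1877: (294.4320,81.5470) → (288.3838,115.6568) → (322.4936,121.7050) → (328.5418,87.5952) → (294.4320,81.5470) (closed)

[3] `<line>` line segment, #ff00ff→score S473 F1877: (165.7018,177.8583) → (91.5382,126.6154)

[4] `<path>` quadratic bezier, #000000→engrave S286 F4406: (191.6886,193.1385) → (226.6113,208.7865) → (255.9741,219.2240) → (279.7770,224.4510) → (298.0200,224.4675) → (310.7030,219.2734)

(bCNC post)
(Date: synthetic)
G21
G90
G0 X294.6105 Y281.8630
M4 S473
G1 X297.3174 Y277.4819 F1877
G1 X296.1334 Y272.4699
G1 X291.7523 Y269.7630
G1 X286.7403 Y270.9470
G1 X284.0334 Y275.3281
G1 X285.2174 Y280.3401
G1 X289.5985 Y283.0470
G1 X294.6105 Y281.8630
M5
G0 X294.4320 Y81.5470
M4 S473
G1 X288.3838 Y115.6568 F1877
G1 X322.4936 Y121.7050
G1 X328.5418 Y87.5952
G1 X294.4320 Y81.5470
M5
G0 X165.7018 Y177.8583
M4 S473
G1 X91.5382 Y126.6154 F1877
M5
G0 X191.6886 Y193.1385
M4 S286
G1 X226.6113 Y208.7865 F4406
G1 X255.9741 Y219.2240
G1 X279.7770 Y224.4510
G1 X298.0200 Y224.4675
G1 X310.7030 Y219.2734
M5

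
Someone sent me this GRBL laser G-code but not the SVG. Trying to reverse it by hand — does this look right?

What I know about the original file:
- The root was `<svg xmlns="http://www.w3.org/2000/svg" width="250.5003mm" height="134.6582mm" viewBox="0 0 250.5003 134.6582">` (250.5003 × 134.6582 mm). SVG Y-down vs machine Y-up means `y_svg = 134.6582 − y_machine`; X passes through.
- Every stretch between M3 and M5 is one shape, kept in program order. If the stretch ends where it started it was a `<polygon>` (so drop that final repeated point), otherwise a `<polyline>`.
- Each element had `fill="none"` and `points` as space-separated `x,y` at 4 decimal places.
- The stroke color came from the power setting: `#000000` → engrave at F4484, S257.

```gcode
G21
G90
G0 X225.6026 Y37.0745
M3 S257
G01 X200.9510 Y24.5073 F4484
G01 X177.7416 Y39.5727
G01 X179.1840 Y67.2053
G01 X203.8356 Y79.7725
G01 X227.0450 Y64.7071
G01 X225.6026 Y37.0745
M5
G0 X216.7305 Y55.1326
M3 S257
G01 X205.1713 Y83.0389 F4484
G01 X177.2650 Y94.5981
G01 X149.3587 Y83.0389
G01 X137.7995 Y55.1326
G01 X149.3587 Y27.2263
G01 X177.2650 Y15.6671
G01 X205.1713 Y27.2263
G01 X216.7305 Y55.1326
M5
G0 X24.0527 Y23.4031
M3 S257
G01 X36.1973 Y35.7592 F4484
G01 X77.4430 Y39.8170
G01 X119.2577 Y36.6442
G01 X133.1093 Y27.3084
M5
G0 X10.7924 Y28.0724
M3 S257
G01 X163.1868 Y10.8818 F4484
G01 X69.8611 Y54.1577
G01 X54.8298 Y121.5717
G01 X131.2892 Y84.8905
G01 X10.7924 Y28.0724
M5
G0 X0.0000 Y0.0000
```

<svg xmlns="http://www.w3.org/2000/svg" width="250.5003mm" height="134.6582mm" viewBox="0 0 250.5003 134.6582">
  <polygon points="225.6026,97.5837 200.9510,110.1509 177.7416,95.0855 179.1840,67.4529 203.8356,54.8857 227.0450,69.9511" fill="none" stroke="#000000"/>
  <polygon points="216.7305,79.5256 205.1713,51.6193 177.2650,40.0601 149.3587,51.6193 137.7995,79.5256 149.3587,107.4319 177.2650,118.9911 205.1713,107.4319" fill="none" stroke="#000000"/>
  <polyline points="24.0527,111.2551 36.1973,98.8990 77.4430,94.8412 119.2577,98.0140 133.1093,107.3498" fill="none" stroke="#000000"/>
  <polygon points="10.7924,106.5858 163.1868,123.7764 69.8611,80.5005 54.8298,13.0865 131.2892,49.7677" fill="none" stroke="#000000"/>
</svg>

y_svg = 134.6582 − y_m. Every run uses S257, so all elements get stroke `#000000` (engrave).

[1] closed run; points: 225.6026,97.5837 200.9510,110.1509 177.7416,95.0855 179.1840,67.4529 203.8356,54.8857 227.0450,69.9511

[2] closed run; points: 216.7305,79.5256 205.1713,51.6193 177.2650,40.0601 149.3587,51.6193 137.7995,79.5256 149.3587,107.4319 177.2650,118.9911 205.1713,107.4319

[3] open run; points: 24.0527,111.2551 36.1973,98.8990 77.4430,94.8412 119.2577,98.0140 133.1093,107.3498

[4] closed run; points: 10.7924,106.5858 163.1868,123.7764 69.8611,80.5005 54.8298,13.0865 131.2892,49.7677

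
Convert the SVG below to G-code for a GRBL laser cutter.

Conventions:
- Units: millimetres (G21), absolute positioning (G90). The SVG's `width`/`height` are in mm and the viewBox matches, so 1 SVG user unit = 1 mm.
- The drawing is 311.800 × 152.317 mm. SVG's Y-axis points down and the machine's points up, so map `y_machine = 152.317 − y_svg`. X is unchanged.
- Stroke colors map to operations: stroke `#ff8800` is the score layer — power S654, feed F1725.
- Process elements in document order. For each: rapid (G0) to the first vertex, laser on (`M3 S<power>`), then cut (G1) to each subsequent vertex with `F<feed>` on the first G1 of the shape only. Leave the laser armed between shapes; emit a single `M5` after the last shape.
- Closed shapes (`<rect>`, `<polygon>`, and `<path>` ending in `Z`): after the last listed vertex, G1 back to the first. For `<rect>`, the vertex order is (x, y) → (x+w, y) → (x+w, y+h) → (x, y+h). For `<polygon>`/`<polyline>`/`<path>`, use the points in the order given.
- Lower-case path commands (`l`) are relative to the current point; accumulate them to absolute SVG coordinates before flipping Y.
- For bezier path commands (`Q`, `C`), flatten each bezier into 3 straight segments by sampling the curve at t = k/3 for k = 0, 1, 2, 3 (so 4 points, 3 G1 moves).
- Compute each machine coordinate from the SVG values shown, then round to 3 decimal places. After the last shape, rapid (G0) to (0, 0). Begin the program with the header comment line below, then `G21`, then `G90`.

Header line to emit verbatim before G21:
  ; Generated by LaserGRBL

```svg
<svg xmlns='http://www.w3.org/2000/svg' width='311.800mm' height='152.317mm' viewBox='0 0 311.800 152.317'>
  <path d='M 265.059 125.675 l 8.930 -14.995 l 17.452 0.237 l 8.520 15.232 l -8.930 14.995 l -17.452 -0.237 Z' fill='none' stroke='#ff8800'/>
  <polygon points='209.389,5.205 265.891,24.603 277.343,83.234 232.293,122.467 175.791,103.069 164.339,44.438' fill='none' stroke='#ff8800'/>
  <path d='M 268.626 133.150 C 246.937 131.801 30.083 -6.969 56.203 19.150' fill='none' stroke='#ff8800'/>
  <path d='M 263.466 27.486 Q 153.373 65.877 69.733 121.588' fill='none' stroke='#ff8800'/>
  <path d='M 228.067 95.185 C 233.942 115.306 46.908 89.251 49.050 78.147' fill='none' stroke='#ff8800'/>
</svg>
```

1 u = 1 mm; y_m = 152.317 − y.

[1] `<path>` regular polygon, #ff8800→score S654 F1725: (265.059,26.642) → (273.989,41.637) → (291.441,41.400) → (299.961,26.168) → (291.031,11.173) → (273.579,11.410) → (265.059,26.642) (closed)

[2] `<polygon>` regular polygon, #ff8800→score S654 F1725: (209.389,147.112) → (265.891,127.714) → (277.343,69.083) → (232.293,29.850) → (175.791,49.248) → (164.339,107.879) → (209.389,147.112) (closed)

[3] `<path>` cubic bezier, #ff8800→score S654 F1725: (268.626,19.167) → (198.109,55.126) → (94.847,115.520) → (56.203,133.167)

[4] `<path>` quadratic bezier, #ff8800→score S654 F1725: (263.466,124.831) → (193.010,97.313) → (128.432,65.945) → (69.733,30.729)

[5] `<path>` cubic bezier, #ff8800→score S654 F1725: (228.067,57.132) → (183.790,50.139) → (95.815,60.346) → (49.050,74.170)

; Generated by LaserGRBL
G21
G90
G0 X265.059 Y26.642
M3 S654
G1 X273.989 Y41.637 F1725
G1 X291.441 Y41.400
G1 X299.961 Y26.168
G1 X291.031 Y11.173
G1 X273.579 Y11.410
G1 X265.059 Y26.642
G0 X209.389 Y147.112
M3 S654
G1 X265.891 Y127.714 F1725
G1 X277.343 Y69.083
G1 X232.293 Y29.850
G1 X175.791 Y49.248
G1 X164.339 Y107.879
G1 X209.389 Y147.112
G0 X268.626 Y19.167
M3 S654
G1 X198.109 Y55.126 F1725
G1 X94.847 Y115.520
G1 X56.203 Y133.167
G0 X263.466 Y124.831
M3 S654
G1 X193.010 Y97.313 F1725
G1 X128.432 Y65.945
G1 X69.733 Y30.729
G0 X228.067 Y57.132
M3 S654
G1 X183.790 Y50.139 F1725
G1 X95.815 Y60.346
G1 X49.050 Y74.170
M5
G0 X0.000 Y0.000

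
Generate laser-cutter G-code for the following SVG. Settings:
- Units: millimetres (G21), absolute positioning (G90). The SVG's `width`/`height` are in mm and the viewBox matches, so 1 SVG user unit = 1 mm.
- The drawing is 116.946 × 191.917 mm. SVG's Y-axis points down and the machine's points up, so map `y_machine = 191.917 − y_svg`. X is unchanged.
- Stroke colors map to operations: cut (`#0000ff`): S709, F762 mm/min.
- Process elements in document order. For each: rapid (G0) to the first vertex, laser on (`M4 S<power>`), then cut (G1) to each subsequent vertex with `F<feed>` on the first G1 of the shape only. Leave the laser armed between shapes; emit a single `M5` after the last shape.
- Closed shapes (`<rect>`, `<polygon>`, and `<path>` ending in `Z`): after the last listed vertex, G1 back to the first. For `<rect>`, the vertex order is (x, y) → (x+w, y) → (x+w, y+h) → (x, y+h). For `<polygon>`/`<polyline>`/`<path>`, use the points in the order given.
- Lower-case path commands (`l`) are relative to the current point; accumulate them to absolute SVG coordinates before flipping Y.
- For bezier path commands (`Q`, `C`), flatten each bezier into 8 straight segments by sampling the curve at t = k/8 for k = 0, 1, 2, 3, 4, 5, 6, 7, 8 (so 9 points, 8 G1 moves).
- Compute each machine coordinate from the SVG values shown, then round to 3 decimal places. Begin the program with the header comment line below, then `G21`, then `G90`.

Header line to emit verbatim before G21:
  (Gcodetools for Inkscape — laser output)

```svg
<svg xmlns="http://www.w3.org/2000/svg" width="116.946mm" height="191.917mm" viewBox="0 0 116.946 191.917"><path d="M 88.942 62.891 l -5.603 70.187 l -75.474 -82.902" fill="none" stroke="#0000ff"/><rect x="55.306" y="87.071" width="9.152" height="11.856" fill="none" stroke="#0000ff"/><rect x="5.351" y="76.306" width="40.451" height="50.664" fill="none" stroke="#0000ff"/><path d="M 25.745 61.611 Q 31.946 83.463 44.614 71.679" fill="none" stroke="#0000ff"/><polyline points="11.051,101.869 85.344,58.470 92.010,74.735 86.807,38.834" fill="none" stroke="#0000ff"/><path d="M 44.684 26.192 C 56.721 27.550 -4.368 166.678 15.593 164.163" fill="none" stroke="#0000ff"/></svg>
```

(Gcodetools for Inkscape — laser output)
G21
G90
G0 X88.942 Y129.026
M4 S709
G1 X83.339 Y58.839 F762
G1 X7.865 Y141.741
G0 X55.306 Y104.846
M4 S709
G1 X64.458 Y104.846 F762
G1 X64.458 Y92.990
G1 X55.306 Y92.990
G1 X55.306 Y104.846
G0 X5.351 Y115.611
M4 S709
G1 X45.802 Y115.611 F762
G1 X45.802 Y64.947
G1 X5.351 Y64.947
G1 X5.351 Y115.611
G0 X25.745 Y130.306
M4 S709
G1 X27.396 Y125.369 F762
G1 X29.250 Y121.482
G1 X31.305 Y118.647
G1 X33.563 Y116.863
G1 X36.022 Y116.130
G1 X38.684 Y116.448
G1 X41.548 Y117.818
G1 X44.614 Y120.238
G0 X11.051 Y90.048
M4 S709
G1 X85.344 Y133.447 F762
G1 X92.010 Y117.182
G1 X86.807 Y153.083
G0 X44.684 Y165.725
M4 S709
G1 X46.071 Y159.304 F762
G1 X42.410 Y143.240
G1 X35.506 Y120.810
G1 X27.167 Y95.287
G1 X19.199 Y69.946
G1 X13.410 Y48.060
G1 X11.606 Y32.905
G1 X15.593 Y27.754
M5

viewBox `0 0 116.946 191.917` with mm width/height → 1 unit = 1 mm. Flip: y_m = 191.917 − y_svg.

**Shape 1** — `<path>` open polyline, stroke `#0000ff` → cut (S709, F762). Machine vertices: (88.942,129.026) → (83.339,58.839) → (7.865,141.741). Open path.

**Shape 2** — `<rect>` rectangle, stroke `#0000ff` → cut (S709, F762). Machine vertices: (55.306,104.846) → (64.458,104.846) → (64.458,92.990) → (55.306,92.990) → (55.306,104.846). Closed: final G1 returns to the first vertex.

**Shape 3** — `<rect>` rectangle, stroke `#0000ff` → cut (S709, F762). Machine vertices: (5.351,115.611) → (45.802,115.611) → (45.802,64.947) → (5.351,64.947) → (5.351,115.611). Closed: final G1 returns to the first vertex.

**Shape 4** — `<path>` quadratic bezier, stroke `#0000ff` → cut (S709, F762). Control points (SVG): P0=(25.745,61.611), P1=(31.946,83.463), P2=(44.614,71.679); sampled at t=k/8. Machine vertices: (25.745,130.306) → (27.396,125.369) → (29.250,121.482) → (31.305,118.647) → (33.563,116.863) → (36.022,116.130) → (38.684,116.448) → (41.548,117.818) → (44.614,120.238). Open path.

**Shape 5** — `<polyline>` open polyline, stroke `#0000ff` → cut (S709, F762). Machine vertices: (11.051,90.048) → (85.344,133.447) → (92.010,117.182) → (86.807,153.083). Open path.

**Shape 6** — `<path>` cubic bezier, stroke `#0000ff` → cut (S709, F762). Control points (SVG): P0=(44.684,26.192), P1=(56.721,27.550), P2=(-4.368,166.678), P3=(15.593,164.163); sampled at t=k/8. Machine vertices: (44.684,165.725) → (46.071,159.304) → (42.410,143.240) → (35.506,120.810) → (27.167,95.287) → (19.199,69.946) → (13.410,48.060) → (11.606,32.905) → (15.593,27.754). Open path.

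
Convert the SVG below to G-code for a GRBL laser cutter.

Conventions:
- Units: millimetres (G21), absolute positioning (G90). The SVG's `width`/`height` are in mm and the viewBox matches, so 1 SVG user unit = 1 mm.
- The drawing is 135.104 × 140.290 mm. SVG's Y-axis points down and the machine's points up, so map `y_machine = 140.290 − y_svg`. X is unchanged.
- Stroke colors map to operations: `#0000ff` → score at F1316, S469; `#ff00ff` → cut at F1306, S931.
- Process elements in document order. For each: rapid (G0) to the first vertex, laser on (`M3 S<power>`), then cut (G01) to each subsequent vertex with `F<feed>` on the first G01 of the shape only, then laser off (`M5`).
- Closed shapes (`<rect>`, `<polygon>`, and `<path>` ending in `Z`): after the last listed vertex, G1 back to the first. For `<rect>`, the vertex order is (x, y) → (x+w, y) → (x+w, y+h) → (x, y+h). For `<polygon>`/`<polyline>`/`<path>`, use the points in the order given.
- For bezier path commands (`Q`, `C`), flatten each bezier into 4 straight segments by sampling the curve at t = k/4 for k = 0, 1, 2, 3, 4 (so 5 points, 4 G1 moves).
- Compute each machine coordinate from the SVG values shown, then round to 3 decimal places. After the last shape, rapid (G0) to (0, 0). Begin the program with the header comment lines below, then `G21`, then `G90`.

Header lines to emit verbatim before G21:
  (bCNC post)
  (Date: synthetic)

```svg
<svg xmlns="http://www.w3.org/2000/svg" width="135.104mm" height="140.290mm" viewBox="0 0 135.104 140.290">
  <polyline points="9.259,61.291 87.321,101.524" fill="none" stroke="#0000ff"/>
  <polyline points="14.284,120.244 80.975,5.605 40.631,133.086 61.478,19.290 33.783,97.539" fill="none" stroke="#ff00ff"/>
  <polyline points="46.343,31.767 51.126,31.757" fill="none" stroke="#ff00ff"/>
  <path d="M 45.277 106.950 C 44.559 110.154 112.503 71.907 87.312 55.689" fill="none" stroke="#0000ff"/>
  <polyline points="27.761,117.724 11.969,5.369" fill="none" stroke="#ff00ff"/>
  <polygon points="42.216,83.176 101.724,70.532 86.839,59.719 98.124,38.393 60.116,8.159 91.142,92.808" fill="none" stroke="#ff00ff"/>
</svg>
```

viewBox `0 0 135.104 140.290` with mm width/height → 1 unit = 1 mm. Flip: y_m = 140.290 − y_svg.

**Shape 1** — `<polyline>` line segment, stroke `#0000ff` → score (S469, F1316). Machine vertices: (9.259,78.999) → (87.321,38.766). Open path.

**Shape 2** — `<polyline>` open polyline, stroke `#ff00ff` → cut (S931, F1306). Machine vertices: (14.284,20.046) → (80.975,134.685) → (40.631,7.204) → (61.478,121.000) → (33.783,42.751). Open path.

**Shape 3** — `<polyline>` line segment, stroke `#ff00ff` → cut (S931, F1306). Machine vertices: (46.343,108.523) → (51.126,108.533). Open path.

**Shape 4** — `<path>` cubic bezier, stroke `#0000ff` → score (S469, F1316). Control points (SVG): P0=(45.277,106.950), P1=(44.559,110.154), P2=(112.503,71.907), P3=(87.312,55.689); sampled at t=k/4. Machine vertices: (45.277,33.340) → (55.085,37.717) → (75.472,51.687) → (91.271,69.299) → (87.312,84.601). Open path.

**Shape 5** — `<polyline>` line segment, stroke `#ff00ff` → cut (S931, F1306). Machine vertices: (27.761,22.566) → (11.969,134.921). Open path.

**Shape 6** — `<polygon>` closed polygon, stroke `#ff00ff` → cut (S931, F1306). Machine vertices: (42.216,57.114) → (101.724,69.758) → (86.839,80.571) → (98.124,101.897) → (60.116,132.131) → (91.142,47.482) → (42.216,57.114). Closed: final G1 returns to the first vertex.

(bCNC post)
(Date: synthetic)
G21
G90
G0 X9.259 Y78.999
M3 S469
G01 X87.321 Y38.766 F1316
M5
G0 X14.284 Y20.046
M3 S931
G01 X80.975 Y134.685 F1306
G01 X40.631 Y7.204
G01 X61.478 Y121.000
G01 X33.783 Y42.751
M5
G0 X46.343 Y108.523
M3 S931
G01 X51.126 Y108.533 F1306
M5
G0 X45.277 Y33.340
M3 S469
G01 X55.085 Y37.717 F1316
G01 X75.472 Y51.687
G01 X91.271 Y69.299
G01 X87.312 Y84.601
M5
G0 X27.761 Y22.566
M3 S931
G01 X11.969 Y134.921 F1306
M5
G0 X42.216 Y57.114
M3 S931
G01 X101.724 Y69.758 F1306
G01 X86.839 Y80.571
G01 X98.124 Y101.897
G01 X60.116 Y132.131
G01 X91.142 Y47.482
G01 X42.216 Y57.114
M5
G0 X0.000 Y0.000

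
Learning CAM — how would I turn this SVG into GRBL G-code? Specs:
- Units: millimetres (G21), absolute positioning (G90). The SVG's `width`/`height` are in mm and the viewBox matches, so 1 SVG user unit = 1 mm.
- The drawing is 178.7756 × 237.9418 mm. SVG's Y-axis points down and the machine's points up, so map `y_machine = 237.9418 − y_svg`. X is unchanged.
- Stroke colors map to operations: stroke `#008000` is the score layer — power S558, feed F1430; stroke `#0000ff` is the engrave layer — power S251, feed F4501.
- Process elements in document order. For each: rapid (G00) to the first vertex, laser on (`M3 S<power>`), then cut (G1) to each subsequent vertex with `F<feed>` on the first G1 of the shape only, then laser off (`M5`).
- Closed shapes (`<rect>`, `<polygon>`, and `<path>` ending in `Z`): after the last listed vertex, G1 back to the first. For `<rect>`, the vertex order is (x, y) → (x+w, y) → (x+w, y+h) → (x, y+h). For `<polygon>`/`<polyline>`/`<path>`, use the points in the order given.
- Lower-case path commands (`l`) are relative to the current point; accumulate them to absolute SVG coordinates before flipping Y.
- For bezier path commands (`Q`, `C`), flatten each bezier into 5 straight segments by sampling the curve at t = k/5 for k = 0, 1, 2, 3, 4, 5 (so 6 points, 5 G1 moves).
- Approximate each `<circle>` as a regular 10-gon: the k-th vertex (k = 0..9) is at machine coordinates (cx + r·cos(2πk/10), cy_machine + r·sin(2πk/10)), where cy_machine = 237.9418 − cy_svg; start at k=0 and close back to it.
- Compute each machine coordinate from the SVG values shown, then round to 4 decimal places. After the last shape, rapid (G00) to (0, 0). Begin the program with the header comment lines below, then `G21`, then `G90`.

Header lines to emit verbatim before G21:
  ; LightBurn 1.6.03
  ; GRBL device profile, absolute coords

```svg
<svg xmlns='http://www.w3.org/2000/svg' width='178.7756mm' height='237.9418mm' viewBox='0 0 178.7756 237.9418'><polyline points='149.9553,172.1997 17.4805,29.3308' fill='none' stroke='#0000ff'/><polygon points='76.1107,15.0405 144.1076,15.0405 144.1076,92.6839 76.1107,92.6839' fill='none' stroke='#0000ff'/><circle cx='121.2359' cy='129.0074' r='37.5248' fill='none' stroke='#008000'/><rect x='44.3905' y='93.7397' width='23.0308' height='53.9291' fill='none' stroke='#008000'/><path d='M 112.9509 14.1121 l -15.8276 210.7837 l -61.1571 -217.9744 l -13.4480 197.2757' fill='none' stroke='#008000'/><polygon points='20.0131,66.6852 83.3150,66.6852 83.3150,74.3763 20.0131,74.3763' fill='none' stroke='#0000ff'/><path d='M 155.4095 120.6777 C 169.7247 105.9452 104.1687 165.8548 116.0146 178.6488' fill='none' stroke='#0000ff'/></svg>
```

Since the viewBox matches the mm dimensions, user units are millimetres directly. The only transform is the Y-flip y_m = 237.9418 − y_svg.

Shape 1 is a line segment drawn with `<polyline>`. Its stroke #0000ff means engrave at S251, F4501. After flipping Y the toolpath is (149.9553,65.7421) → (17.4805,208.6110).

Shape 2 is a rectangle drawn with `<polygon>`. Its stroke #0000ff means engrave at S251, F4501. After flipping Y the toolpath is (76.1107,222.9013) → (144.1076,222.9013) → (144.1076,145.2579) → (76.1107,145.2579) → (76.1107,222.9013), returning to the start.

Shape 3 is a circle drawn with `<circle>`. Its stroke #008000 means score at S558, F1430. After flipping Y the toolpath is (158.7607,108.9344) → (151.5941,130.9909) → (132.8317,144.6226) → (109.6401,144.6226) → (90.8777,130.9909) → (83.7111,108.9344) → (90.8777,86.8779) → (109.6401,73.2462) → (132.8317,73.2462) → (151.5941,86.8779) → (158.7607,108.9344), returning to the start.

Shape 4 is a rectangle drawn with `<rect>`. Its stroke #008000 means score at S558, F1430. After flipping Y the toolpath is (44.3905,144.2021) → (67.4213,144.2021) → (67.4213,90.2730) → (44.3905,90.2730) → (44.3905,144.2021), returning to the start.

Shape 5 is a open polyline drawn with `<path>`. Its stroke #008000 means score at S558, F1430. After flipping Y the toolpath is (112.9509,223.8297) → (97.1233,13.0460) → (35.9662,231.0204) → (22.5182,33.7447).

Shape 6 is a rectangle drawn with `<polygon>`. Its stroke #0000ff means engrave at S251, F4501. After flipping Y the toolpath is (20.0131,171.2566) → (83.3150,171.2566) → (83.3150,163.5655) → (20.0131,163.5655) → (20.0131,171.2566), returning to the start.

Shape 7 is a cubic bezier drawn with `<path>`. Its stroke #0000ff means engrave at S251, F4501. After flipping Y the toolpath is (155.4095,117.2641) → (155.6723,118.1206) → (144.3150,106.9074) → (128.8870,89.4688) → (116.9371,71.6492) → (116.0146,59.2930).

; LightBurn 1.6.03
; GRBL device profile, absolute coords
G21
G90
G00 X149.9553 Y65.7421
M3 S251
G1 X17.4805 Y208.6110 F4501
M5
G00 X76.1107 Y222.9013
M3 S251
G1 X144.1076 Y222.9013 F4501
G1 X144.1076 Y145.2579
G1 X76.1107 Y145.2579
G1 X76.1107 Y222.9013
M5
G00 X158.7607 Y108.9344
M3 S558
G1 X151.5941 Y130.9909 F1430
G1 X132.8317 Y144.6226
G1 X109.6401 Y144.6226
G1 X90.8777 Y130.9909
G1 X83.7111 Y108.9344
G1 X90.8777 Y86.8779
G1 X109.6401 Y73.2462
G1 X132.8317 Y73.2462
G1 X151.5941 Y86.8779
G1 X158.7607 Y108.9344
M5
G00 X44.3905 Y144.2021
M3 S558
G1 X67.4213 Y144.2021 F1430
G1 X67.4213 Y90.2730
G1 X44.3905 Y90.2730
G1 X44.3905 Y144.2021
M5
G00 X112.9509 Y223.8297
M3 S558
G1 X97.1233 Y13.0460 F1430
G1 X35.9662 Y231.0204
G1 X22.5182 Y33.7447
M5
G00 X20.0131 Y171.2566
M3 S251
G1 X83.3150 Y171.2566 F4501
G1 X83.3150 Y163.5655
G1 X20.0131 Y163.5655
G1 X20.0131 Y171.2566
M5
G00 X155.4095 Y117.2641
M3 S251
G1 X155.6723 Y118.1206 F4501
G1 X144.3150 Y106.9074
G1 X128.8870 Y89.4688
G1 X116.9371 Y71.6492
G1 X116.0146 Y59.2930
M5
G00 X0.0000 Y0.0000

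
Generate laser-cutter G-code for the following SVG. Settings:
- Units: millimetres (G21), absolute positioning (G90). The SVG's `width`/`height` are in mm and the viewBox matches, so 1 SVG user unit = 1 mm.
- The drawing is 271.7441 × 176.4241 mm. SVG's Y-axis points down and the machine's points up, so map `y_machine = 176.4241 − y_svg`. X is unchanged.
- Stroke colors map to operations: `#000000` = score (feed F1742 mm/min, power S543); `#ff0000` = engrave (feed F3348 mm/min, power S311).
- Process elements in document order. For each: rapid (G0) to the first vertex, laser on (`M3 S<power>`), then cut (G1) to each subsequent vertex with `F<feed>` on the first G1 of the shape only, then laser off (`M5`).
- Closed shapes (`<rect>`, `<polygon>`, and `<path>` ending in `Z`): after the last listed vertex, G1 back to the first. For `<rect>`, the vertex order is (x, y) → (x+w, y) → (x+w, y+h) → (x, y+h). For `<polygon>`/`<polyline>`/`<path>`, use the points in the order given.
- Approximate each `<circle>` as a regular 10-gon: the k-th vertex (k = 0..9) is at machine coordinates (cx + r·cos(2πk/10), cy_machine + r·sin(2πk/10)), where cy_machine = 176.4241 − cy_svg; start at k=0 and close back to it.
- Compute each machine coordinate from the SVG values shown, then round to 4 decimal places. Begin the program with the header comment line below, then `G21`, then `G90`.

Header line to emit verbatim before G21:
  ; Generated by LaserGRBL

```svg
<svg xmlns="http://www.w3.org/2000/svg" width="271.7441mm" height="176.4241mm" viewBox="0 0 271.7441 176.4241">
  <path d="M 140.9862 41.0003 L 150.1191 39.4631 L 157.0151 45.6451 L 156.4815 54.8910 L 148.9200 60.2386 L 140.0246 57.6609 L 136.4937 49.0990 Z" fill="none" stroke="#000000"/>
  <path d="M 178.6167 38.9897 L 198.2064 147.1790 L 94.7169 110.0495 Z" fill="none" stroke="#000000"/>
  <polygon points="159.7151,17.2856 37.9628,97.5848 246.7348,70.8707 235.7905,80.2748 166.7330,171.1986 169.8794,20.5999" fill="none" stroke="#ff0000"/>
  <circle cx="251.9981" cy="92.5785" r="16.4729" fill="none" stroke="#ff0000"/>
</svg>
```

1 u = 1 mm; y_m = 176.4241 − y.

[1] `<path>` regular polygon, #000000→score S543 F1742: (140.9862,135.4238) → (150.1191,136.9610) → (157.0151,130.7790) → (156.4815,121.5331) → (148.9200,116.1855) → (140.0246,118.7632) → (136.4937,127.3251) → (140.9862,135.4238) (closed)

[2] `<path>` regular polygon, #000000→score S543 F1742: (178.6167,137.4344) → (198.2064,29.2451) → (94.7169,66.3746) → (178.6167,137.4344) (closed)

[3] `<polygon>` closed polygon, #ff0000→engrave S311 F3348: (159.7151,159.1385) → (37.9628,78.8393) → (246.7348,105.5534) → (235.7905,96.1493) → (166.7330,5.2255) → (169.8794,155.8242) → (159.7151,159.1385) (closed)

[4] `<circle>` circle, #ff0000→engrave S311 F3348: (268.4710,83.8456) → (265.3250,93.5281) → (257.0885,99.5123) → (246.9077,99.5123) → (238.6712,93.5281) → (235.5252,83.8456) → (238.6712,74.1631) → (246.9077,68.1789) → (257.0885,68.1789) → (265.3250,74.1631) → (268.4710,83.8456) (closed)

; Generated by LaserGRBL
G21
G90
G0 X140.9862 Y135.4238
M3 S543
G1 X150.1191 Y136.9610 F1742
G1 X157.0151 Y130.7790
G1 X156.4815 Y121.5331
G1 X148.9200 Y116.1855
G1 X140.0246 Y118.7632
G1 X136.4937 Y127.3251
G1 X140.9862 Y135.4238
M5
G0 X178.6167 Y137.4344
M3 S543
G1 X198.2064 Y29.2451 F1742
G1 X94.7169 Y66.3746
G1 X178.6167 Y137.4344
M5
G0 X159.7151 Y159.1385
M3 S311
G1 X37.9628 Y78.8393 F3348
G1 X246.7348 Y105.5534
G1 X235.7905 Y96.1493
G1 X166.7330 Y5.2255
G1 X169.8794 Y155.8242
G1 X159.7151 Y159.1385
M5
G0 X268.4710 Y83.8456
M3 S311
G1 X265.3250 Y93.5281 F3348
G1 X257.0885 Y99.5123
G1 X246.9077 Y99.5123
G1 X238.6712 Y93.5281
G1 X235.5252 Y83.8456
G1 X238.6712 Y74.1631
G1 X246.9077 Y68.1789
G1 X257.0885 Y68.1789
G1 X265.3250 Y74.1631
G1 X268.4710 Y83.8456
M5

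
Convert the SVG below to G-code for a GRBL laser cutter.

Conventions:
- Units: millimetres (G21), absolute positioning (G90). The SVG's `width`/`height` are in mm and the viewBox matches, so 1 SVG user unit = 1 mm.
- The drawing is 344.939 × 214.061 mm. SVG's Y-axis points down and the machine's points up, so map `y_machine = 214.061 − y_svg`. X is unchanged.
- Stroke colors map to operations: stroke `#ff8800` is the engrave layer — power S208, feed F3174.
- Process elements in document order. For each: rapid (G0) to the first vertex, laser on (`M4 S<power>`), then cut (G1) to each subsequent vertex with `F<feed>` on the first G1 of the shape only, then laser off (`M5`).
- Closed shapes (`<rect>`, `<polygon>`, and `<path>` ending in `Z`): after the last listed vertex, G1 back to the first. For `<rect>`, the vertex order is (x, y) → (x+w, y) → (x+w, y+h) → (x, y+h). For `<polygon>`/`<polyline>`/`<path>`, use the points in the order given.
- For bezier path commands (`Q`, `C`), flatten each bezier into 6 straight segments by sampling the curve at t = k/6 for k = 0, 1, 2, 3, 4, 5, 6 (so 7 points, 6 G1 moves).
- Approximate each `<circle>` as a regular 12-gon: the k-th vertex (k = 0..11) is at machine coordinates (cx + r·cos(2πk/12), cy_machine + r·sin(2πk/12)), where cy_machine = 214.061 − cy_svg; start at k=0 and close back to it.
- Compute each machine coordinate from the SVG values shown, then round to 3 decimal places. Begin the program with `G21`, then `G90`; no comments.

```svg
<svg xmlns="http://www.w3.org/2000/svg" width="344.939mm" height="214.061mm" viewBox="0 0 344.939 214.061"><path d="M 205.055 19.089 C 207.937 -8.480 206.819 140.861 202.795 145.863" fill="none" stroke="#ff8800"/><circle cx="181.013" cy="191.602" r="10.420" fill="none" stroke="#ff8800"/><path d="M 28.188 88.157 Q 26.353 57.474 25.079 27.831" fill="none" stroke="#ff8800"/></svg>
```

Since the viewBox matches the mm dimensions, user units are millimetres directly. The only transform is the Y-flip y_m = 214.061 − y_svg.

Shape 1 is a cubic bezier drawn with `<path>`. Its stroke #ff8800 means engrave at S208, F3174. After flipping Y the toolpath is (205.055,194.972) → (206.168,195.501) → (206.644,175.469) → (206.515,143.799) → (205.810,109.415) → (204.560,81.240) → (202.795,68.198).

Shape 2 is a circle drawn with `<circle>`. Its stroke #ff8800 means engrave at S208, F3174. After flipping Y the toolpath is (191.433,22.459) → (190.037,27.669) → (186.223,31.483) → (181.013,32.879) → (175.803,31.483) → (171.989,27.669) → (170.593,22.459) → (171.989,17.249) → (175.803,13.435) → (181.013,12.039) → (186.223,13.435) → (190.037,17.249) → (191.433,22.459), returning to the start.

Shape 3 is a quadratic bezier drawn with `<path>`. Its stroke #ff8800 means engrave at S208, F3174. After flipping Y the toolpath is (28.188,125.904) → (27.592,136.103) → (27.027,146.244) → (26.493,156.327) → (25.991,166.352) → (25.519,176.320) → (25.079,186.230).

G21
G90
G0 X205.055 Y194.972
M4 S208
G1 X206.168 Y195.501 F3174
G1 X206.644 Y175.469
G1 X206.515 Y143.799
G1 X205.810 Y109.415
G1 X204.560 Y81.240
G1 X202.795 Y68.198
M5
G0 X191.433 Y22.459
M4 S208
G1 X190.037 Y27.669 F3174
G1 X186.223 Y31.483
G1 X181.013 Y32.879
G1 X175.803 Y31.483
G1 X171.989 Y27.669
G1 X170.593 Y22.459
G1 X171.989 Y17.249
G1 X175.803 Y13.435
G1 X181.013 Y12.039
G1 X186.223 Y13.435
G1 X190.037 Y17.249
G1 X191.433 Y22.459
M5
G0 X28.188 Y125.904
M4 S208
G1 X27.592 Y136.103 F3174
G1 X27.027 Y146.244
G1 X26.493 Y156.327
G1 X25.991 Y166.352
G1 X25.519 Y176.320
G1 X25.079 Y186.230
M5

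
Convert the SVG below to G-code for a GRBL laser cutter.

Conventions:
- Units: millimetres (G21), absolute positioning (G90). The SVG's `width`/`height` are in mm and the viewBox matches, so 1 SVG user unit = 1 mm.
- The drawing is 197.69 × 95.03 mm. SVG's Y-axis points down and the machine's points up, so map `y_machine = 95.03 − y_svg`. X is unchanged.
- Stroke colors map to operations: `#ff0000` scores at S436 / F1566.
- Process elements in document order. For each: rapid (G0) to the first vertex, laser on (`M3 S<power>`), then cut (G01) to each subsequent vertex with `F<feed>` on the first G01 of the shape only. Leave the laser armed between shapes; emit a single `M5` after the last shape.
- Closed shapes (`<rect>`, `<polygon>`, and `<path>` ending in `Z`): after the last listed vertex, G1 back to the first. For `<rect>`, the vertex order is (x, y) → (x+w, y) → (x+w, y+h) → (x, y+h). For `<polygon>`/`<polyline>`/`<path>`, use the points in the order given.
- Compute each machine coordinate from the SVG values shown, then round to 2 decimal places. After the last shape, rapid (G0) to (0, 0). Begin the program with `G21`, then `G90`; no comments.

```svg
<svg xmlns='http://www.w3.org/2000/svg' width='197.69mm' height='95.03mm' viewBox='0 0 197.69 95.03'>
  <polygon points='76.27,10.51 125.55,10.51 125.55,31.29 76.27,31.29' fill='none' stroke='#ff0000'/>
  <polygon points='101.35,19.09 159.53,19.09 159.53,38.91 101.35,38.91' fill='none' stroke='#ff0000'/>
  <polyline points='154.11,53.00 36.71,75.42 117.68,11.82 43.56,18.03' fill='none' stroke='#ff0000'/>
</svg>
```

1 u = 1 mm; y_m = 95.03 − y.

[1] `<polygon>` rectangle, #ff0000→score S436 F1566: (76.27,84.52) → (125.55,84.52) → (125.55,63.74) → (76.27,63.74) → (76.27,84.52) (closed)

[2] `<polygon>` rectangle, #ff0000→score S436 F1566: (101.35,75.94) → (159.53,75.94) → (159.53,56.12) → (101.35,56.12) → (101.35,75.94) (closed)

[3] `<polyline>` open polyline, #ff0000→score S436 F1566: (154.11,42.03) → (36.71,19.61) → (117.68,83.21) → (43.56,77.00)

G21
G90
G0 X76.27 Y84.52
M3 S436
G01 X125.55 Y84.52 F1566
G01 X125.55 Y63.74
G01 X76.27 Y63.74
G01 X76.27 Y84.52
G0 X101.35 Y75.94
M3 S436
G01 X159.53 Y75.94 F1566
G01 X159.53 Y56.12
G01 X101.35 Y56.12
G01 X101.35 Y75.94
G0 X154.11 Y42.03
M3 S436
G01 X36.71 Y19.61 F1566
G01 X117.68 Y83.21
G01 X43.56 Y77.00
M5
G0 X0.00 Y0.00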